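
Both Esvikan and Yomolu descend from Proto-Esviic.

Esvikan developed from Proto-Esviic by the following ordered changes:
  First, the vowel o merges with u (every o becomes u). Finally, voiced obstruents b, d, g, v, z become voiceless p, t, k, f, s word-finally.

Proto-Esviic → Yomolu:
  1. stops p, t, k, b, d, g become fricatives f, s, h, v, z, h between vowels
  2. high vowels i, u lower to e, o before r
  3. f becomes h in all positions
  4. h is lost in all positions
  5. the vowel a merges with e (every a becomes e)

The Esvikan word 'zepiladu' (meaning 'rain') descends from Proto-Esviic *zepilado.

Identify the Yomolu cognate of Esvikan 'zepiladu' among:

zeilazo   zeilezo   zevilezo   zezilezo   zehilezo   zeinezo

zeilezo

Yomolu: *zepilado
  zepilado → zefilazo   [intervocalic lenition]
  zefilazo (rule 2 does not apply)
  zefilazo → zehilazo   [unconditioned shift]
  zehilazo → zeilazo   [h-loss]
  zeilazo → zeilezo   [vowel merger]
  giving Yomolu zeilezo.
The other candidates each miss or misapply at least one Yomolu change.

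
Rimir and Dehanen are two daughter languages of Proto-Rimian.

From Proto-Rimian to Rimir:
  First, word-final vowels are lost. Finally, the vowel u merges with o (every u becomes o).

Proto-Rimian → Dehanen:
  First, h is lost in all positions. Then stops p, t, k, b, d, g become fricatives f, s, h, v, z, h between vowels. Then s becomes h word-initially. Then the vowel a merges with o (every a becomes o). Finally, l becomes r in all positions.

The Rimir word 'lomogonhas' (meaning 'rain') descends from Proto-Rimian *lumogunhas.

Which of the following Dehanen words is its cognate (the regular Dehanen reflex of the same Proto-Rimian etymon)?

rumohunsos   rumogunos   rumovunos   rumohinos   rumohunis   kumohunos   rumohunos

rumohunos

Dehanen: *lumogunhas > lumogunas > lumohunas > lumohunos > rumohunos  (by h-loss, intervocalic lenition, vowel merger, unconditioned shift)
The other candidates each miss or misapply at least one Dehanen change.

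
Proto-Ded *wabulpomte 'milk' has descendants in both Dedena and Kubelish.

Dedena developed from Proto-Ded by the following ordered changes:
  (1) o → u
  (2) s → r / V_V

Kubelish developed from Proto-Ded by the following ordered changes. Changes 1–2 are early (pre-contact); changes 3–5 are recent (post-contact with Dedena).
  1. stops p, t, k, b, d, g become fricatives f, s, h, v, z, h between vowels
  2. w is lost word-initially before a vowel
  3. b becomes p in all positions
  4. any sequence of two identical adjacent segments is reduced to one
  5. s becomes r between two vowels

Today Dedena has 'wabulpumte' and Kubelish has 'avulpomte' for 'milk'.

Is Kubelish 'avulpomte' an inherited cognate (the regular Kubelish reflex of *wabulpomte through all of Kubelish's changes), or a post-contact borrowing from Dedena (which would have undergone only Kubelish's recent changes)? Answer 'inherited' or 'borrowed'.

inherited

If inherited, *wabulpomte would pass through all of Kubelish's changes:
Kubelish: start from *wabulpomte.
  rule 1 (intervocalic lenition): wabulpomte → wavulpomte
  rule 2 (glide loss): wavulpomte → avulpomte
  rule 3: no change — avulpomte
  rule 4: no change — avulpomte
  rule 5: no change — avulpomte
  ⇒ Kubelish avulpomte
If borrowed from Dedena 'wabulpumte' after the early changes, it would undergo only the recent ones:
  rule 3 (unconditioned shift): wabulpumte → wapulpumte
  rule 4 (degemination): no change (wapulpumte)
  rule 5 (rhotacism): no change (wapulpumte)
  ⇒ as a loan: wapulpumte
Kubelish 'avulpomte' matches the inherited outcome exactly, so it is an inherited cognate, not a loan.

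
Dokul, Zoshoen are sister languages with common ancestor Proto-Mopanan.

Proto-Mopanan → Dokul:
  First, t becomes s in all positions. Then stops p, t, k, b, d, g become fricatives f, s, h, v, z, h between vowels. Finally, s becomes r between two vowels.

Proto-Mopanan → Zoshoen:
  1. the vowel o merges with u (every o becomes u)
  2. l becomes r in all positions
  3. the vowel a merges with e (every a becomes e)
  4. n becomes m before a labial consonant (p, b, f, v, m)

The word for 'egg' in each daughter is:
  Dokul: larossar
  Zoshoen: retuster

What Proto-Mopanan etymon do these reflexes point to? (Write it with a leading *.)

Position 3: Dokul has r, Zoshoen has t. Zoshoen preserves t here (none of its changes turn any other segment into t), so the proto-segment is *t.
Position 7: Dokul has a, Zoshoen has e. Dokul preserves a here (none of its changes turn any other segment into a), so the proto-segment is *a.
Position 6: Dokul has s, Zoshoen has t. Zoshoen preserves t here (none of its changes turn any other segment into t), so the proto-segment is *t.
This points to *latostar. Verify forward in each daughter:
Dokul: *latostar
  latostar → lasossar   [unconditioned shift]
  lasossar (rule 2 does not apply)
  lasossar → larossar   [rhotacism]
  giving Dokul larossar.
Zoshoen: start from *latostar.
  rule 1 (vowel merger): latostar → latustar
  rule 2 (unconditioned shift): latustar → ratustar
  rule 3 (vowel merger): ratustar → retuster
  rule 4: no change — retuster
  ⇒ Zoshoen retuster
No other proto-form is consistent with every reflex, so the reconstruction is *latostar.

*latostar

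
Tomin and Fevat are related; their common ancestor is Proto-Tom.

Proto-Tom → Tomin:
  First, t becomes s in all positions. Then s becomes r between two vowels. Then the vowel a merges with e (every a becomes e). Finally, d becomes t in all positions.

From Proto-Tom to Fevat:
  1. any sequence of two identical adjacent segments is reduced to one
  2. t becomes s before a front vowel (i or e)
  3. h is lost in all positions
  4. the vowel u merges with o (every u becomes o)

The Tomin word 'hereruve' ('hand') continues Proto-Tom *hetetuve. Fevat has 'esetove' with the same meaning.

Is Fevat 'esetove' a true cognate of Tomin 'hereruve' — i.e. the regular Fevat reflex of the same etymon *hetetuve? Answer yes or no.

yes

Derive the expected Fevat reflex of *hetetuve:
Fevat: *hetetuve > hesetuve > esetuve > esetove  (by palatalisation, h-loss, vowel merger)
Fevat 'esetove' matches the regular reflex exactly, so the pair is cognate.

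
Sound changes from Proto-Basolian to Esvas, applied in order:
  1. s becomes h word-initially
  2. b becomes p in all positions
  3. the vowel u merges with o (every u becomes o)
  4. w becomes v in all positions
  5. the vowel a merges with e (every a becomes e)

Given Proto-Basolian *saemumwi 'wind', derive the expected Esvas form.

Esvas: *saemumwi > haemumwi > haemomwi > haemomvi > heemomvi  (by debuccalisation, vowel merger, unconditioned shift, vowel merger)

heemomvi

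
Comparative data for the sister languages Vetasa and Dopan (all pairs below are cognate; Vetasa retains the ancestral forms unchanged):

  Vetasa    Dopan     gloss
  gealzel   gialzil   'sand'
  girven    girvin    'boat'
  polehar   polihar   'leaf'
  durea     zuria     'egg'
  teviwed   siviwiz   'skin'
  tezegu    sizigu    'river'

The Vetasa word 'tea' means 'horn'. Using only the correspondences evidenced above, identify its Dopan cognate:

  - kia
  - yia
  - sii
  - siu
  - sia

teviwed ~ siviwiz, tezegu ~ sizigu — Vetasa t corresponds to Dopan s word-initially before a front vowel.
gealzel ~ gialzil, durea ~ zuria — Vetasa e corresponds to Dopan i after a consonant, before a back vowel.
Applying these to Vetasa 'tea':
  tea → sea   (t→s word-initially before a front vowel)
  sea → sia   (e→i after a consonant, before a back vowel)
So the Dopan cognate is 'sia'.

sia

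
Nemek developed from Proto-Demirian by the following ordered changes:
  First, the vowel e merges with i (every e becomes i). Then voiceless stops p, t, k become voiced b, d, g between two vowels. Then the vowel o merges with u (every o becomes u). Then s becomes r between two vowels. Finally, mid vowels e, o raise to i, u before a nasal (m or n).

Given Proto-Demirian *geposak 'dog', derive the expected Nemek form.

Nemek: *geposak
  geposak → giposak   [vowel merger]
  giposak → gibosak   [intervocalic voicing]
  gibosak → gibusak   [vowel merger]
  gibusak → giburak   [rhotacism]
  giburak (rule 5 does not apply)
  giving Nemek giburak.

giburak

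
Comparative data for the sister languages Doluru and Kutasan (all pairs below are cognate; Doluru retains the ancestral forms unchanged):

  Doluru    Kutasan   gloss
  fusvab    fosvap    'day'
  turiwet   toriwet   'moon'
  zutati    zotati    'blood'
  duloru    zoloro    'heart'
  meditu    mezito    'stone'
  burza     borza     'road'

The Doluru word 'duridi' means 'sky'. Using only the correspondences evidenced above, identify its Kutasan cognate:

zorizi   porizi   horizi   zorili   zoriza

zorizi

duloru ~ zoloro — Doluru d corresponds to Kutasan z word-initially before a back vowel.
turiwet ~ toriwet, burza ~ borza — Doluru u corresponds to Kutasan o after a consonant, before r.
meditu ~ mezito — Doluru d corresponds to Kutasan z between vowels (before a front vowel).
Applying these to Doluru 'duridi':
  duridi → zuridi   (d→z word-initially before a back vowel)
  zuridi → zoridi   (u→o after a consonant, before r)
  zoridi → zorizi   (d→z between vowels (before a front vowel))
So the Kutasan cognate is 'zorizi'.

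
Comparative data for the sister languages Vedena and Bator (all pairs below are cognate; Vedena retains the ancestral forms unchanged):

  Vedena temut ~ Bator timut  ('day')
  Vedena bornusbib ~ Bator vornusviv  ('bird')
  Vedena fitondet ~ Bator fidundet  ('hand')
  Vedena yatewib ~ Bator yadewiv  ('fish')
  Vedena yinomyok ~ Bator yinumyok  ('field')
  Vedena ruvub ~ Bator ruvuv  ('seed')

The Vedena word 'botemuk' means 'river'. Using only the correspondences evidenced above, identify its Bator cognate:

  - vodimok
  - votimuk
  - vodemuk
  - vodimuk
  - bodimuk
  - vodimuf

vodimuk

bornusbib ~ vornusviv — Vedena b corresponds to Bator v word-initially before a back vowel.
yatewib ~ yadewiv — Vedena t corresponds to Bator d between vowels (before a front vowel).
temut ~ timut — Vedena e corresponds to Bator i after a consonant, before a nasal.
Applying these to Vedena 'botemuk':
  botemuk → votemuk   (b→v word-initially before a back vowel)
  votemuk → vodemuk   (t→d between vowels (before a front vowel))
  vodemuk → vodimuk   (e→i after a consonant, before a nasal)
So the Bator cognate is 'vodimuk'.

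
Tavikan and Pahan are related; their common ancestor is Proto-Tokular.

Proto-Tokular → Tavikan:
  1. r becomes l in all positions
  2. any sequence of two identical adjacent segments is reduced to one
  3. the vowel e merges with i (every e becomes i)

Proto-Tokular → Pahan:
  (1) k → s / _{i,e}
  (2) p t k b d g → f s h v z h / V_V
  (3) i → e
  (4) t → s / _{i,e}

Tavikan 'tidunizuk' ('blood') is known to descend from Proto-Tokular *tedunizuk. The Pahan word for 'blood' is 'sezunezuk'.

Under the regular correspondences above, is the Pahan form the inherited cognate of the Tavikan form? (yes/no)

yes

Derive the expected Pahan reflex of *tedunizuk:
Pahan: *tedunizuk > tezunizuk > tezunezuk > sezunezuk  (by intervocalic lenition, vowel merger, palatalisation)
Pahan 'sezunezuk' matches the regular reflex exactly, so the pair is cognate.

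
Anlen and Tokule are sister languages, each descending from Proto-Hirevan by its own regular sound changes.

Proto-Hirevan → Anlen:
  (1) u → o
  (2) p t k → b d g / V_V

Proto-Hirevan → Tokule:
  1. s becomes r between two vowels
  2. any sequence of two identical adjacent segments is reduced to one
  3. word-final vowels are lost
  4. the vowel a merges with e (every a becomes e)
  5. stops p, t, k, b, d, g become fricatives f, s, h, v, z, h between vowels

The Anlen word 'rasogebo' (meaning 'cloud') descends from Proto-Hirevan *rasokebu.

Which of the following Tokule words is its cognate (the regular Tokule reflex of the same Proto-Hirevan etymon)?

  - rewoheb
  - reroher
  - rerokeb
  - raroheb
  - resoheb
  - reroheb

reroheb

Tokule: *rasokebu
  rasokebu → rarokebu   [rhotacism]
  rarokebu (rule 2 does not apply)
  rarokebu → rarokeb   [apocope]
  rarokeb → rerokeb   [vowel merger]
  rerokeb → reroheb   [intervocalic lenition]
  giving Tokule reroheb.
Only 'reroheb' matches the regular Tokule development of *rasokebu.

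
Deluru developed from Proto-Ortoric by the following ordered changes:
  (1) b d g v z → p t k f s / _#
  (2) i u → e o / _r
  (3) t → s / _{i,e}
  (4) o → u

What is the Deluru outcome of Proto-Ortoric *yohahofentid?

Deluru: start from *yohahofentid.
  rule 1 (final devoicing): yohahofentid → yohahofentit
  rule 2: no change — yohahofentit
  rule 3 (palatalisation): yohahofentit → yohahofensit
  rule 4 (vowel merger): yohahofensit → yuhahufensit
  ⇒ Deluru yuhahufensit

yuhahufensit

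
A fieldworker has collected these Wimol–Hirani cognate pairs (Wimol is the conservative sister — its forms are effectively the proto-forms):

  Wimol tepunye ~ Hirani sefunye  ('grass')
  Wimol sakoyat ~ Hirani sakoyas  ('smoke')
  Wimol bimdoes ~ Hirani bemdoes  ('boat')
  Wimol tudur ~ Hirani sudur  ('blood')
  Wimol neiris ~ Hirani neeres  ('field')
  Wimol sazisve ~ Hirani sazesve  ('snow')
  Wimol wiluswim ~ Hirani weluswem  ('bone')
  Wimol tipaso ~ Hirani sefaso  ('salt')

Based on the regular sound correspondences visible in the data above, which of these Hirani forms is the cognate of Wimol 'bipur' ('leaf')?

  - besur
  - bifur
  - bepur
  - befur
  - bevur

tipaso ~ sefaso — Wimol i corresponds to Hirani e after a consonant, before a labial obstruent.
tepunye ~ sefunye — Wimol p corresponds to Hirani f between vowels (before a back vowel).
Applying these to Wimol 'bipur':
  bipur → bepur   (i→e after a consonant, before a labial obstruent)
  bepur → befur   (p→f between vowels (before a back vowel))
So the Hirani cognate is 'befur'.

befur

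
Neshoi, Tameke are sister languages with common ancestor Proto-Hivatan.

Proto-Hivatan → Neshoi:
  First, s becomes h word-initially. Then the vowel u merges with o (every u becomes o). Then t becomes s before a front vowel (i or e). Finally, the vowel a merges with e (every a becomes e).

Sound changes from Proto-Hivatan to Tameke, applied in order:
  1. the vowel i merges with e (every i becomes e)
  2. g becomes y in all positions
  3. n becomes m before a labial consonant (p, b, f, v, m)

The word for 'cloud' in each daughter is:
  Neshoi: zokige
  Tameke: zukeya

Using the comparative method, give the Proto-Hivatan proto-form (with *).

Position 2: Neshoi has o, Tameke has u. Tameke preserves u here (none of its changes turn any other segment into u), so the proto-segment is *u.
Position 5: Neshoi has g, Tameke has y. Neshoi preserves g here (none of its changes turn any other segment into g), so the proto-segment is *g.
Continuing position by position gives *zukiga; check it forward:
Neshoi: *zukiga
  zukiga (rule 1 does not apply)
  zukiga → zokiga   [vowel merger]
  zokiga (rule 3 does not apply)
  zokiga → zokige   [vowel merger]
  giving Neshoi zokige.
Tameke: start from *zukiga.
  rule 1 (vowel merger): zukiga → zukega
  rule 2 (unconditioned shift): zukega → zukeya
  rule 3: no change — zukeya
  ⇒ Tameke zukeya
*zukiga is the unique common source.

*zukiga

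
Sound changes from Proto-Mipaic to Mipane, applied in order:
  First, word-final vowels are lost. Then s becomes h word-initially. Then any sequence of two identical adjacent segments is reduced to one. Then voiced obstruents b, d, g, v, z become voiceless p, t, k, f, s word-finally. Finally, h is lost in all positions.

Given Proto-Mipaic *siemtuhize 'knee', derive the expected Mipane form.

iemtuis

Mipane: start from *siemtuhize.
  rule 1 (apocope): siemtuhize → siemtuhiz
  rule 2 (debuccalisation): siemtuhiz → hiemtuhiz
  rule 3: no change — hiemtuhiz
  rule 4 (final devoicing): hiemtuhiz → hiemtuhis
  rule 5 (h-loss): hiemtuhis → iemtuis
  ⇒ Mipane iemtuis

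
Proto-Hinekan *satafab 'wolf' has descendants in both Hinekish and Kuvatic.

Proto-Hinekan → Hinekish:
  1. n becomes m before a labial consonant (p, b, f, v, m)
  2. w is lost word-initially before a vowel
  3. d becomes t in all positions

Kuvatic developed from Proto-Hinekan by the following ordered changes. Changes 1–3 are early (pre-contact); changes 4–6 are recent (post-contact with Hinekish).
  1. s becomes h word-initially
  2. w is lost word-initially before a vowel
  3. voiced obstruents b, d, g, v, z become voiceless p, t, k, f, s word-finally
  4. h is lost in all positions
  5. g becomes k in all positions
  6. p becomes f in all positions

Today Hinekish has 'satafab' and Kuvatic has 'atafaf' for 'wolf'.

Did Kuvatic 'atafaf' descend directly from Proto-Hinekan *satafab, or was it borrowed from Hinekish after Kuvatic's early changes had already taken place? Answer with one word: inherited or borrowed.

inherited

If inherited, *satafab would pass through all of Kuvatic's changes:
Kuvatic: *satafab
  satafab → hatafab   [debuccalisation]
  hatafab (rule 2 does not apply)
  hatafab → hatafap   [final devoicing]
  hatafap → atafap   [h-loss]
  atafap (rule 5 does not apply)
  atafap → atafaf   [unconditioned shift]
  giving Kuvatic atafaf.
If borrowed from Hinekish 'satafab' after the early changes, it would undergo only the recent ones:
  rule 4 (h-loss): no change (satafab)
  rule 5 (unconditioned shift): no change (satafab)
  rule 6 (unconditioned shift): no change (satafab)
  ⇒ as a loan: satafab
Kuvatic 'atafaf' matches the inherited outcome exactly, so it is an inherited cognate, not a loan.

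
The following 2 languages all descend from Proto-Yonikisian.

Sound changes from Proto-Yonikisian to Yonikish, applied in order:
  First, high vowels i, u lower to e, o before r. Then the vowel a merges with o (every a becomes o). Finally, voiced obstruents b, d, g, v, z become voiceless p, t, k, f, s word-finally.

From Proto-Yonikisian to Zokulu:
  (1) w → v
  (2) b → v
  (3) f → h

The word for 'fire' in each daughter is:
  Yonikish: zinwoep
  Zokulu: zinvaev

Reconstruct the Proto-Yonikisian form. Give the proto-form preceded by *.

Position 7: Yonikish has p, Zokulu has v. Taking the neighbouring segments as reconstructed: Yonikish p could go back to *p or *b; Zokulu v could go back to *b or *v or *w — the one source consistent with every daughter is *b.
Position 5: Yonikish has o, Zokulu has a. Zokulu preserves a here (none of its changes turn any other segment into a), so the proto-segment is *a.
Position 4: Yonikish has w, Zokulu has v. Yonikish preserves w here (none of its changes turn any other segment into w), so the proto-segment is *w.
Continuing position by position gives *zinwaeb; check it forward:
Yonikish: *zinwaeb > zinwoeb > zinwoep  (by vowel merger, final devoicing)
Zokulu: *zinwaeb
  zinwaeb → zinvaeb   [unconditioned shift]
  zinvaeb → zinvaev   [unconditioned shift]
  zinvaev (rule 3 does not apply)
  giving Zokulu zinvaev.
*zinwaeb is the unique common source.

*zinwaeb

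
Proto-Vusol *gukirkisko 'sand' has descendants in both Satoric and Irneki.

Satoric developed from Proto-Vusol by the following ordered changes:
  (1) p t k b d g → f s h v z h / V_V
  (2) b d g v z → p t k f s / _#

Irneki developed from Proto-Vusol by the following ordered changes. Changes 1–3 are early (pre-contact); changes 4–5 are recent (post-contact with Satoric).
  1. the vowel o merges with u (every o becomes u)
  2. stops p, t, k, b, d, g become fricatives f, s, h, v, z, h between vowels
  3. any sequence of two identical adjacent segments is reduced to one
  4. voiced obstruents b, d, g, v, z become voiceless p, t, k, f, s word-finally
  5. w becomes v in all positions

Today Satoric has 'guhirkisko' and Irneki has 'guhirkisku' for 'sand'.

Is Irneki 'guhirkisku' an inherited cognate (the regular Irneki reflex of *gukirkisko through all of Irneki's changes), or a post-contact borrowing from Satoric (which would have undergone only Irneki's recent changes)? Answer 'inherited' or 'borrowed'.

inherited

If inherited, *gukirkisko would pass through all of Irneki's changes:
Irneki: *gukirkisko
  gukirkisko → gukirkisku   [vowel merger]
  gukirkisku → guhirkisku   [intervocalic lenition]
  guhirkisku (rule 3 does not apply)
  guhirkisku (rule 4 does not apply)
  guhirkisku (rule 5 does not apply)
  giving Irneki guhirkisku.
If borrowed from Satoric 'guhirkisko' after the early changes, it would undergo only the recent ones:
  rule 4 (final devoicing): no change (guhirkisko)
  rule 5 (unconditioned shift): no change (guhirkisko)
  ⇒ as a loan: guhirkisko
Irneki 'guhirkisku' matches the inherited outcome exactly, so it is an inherited cognate, not a loan.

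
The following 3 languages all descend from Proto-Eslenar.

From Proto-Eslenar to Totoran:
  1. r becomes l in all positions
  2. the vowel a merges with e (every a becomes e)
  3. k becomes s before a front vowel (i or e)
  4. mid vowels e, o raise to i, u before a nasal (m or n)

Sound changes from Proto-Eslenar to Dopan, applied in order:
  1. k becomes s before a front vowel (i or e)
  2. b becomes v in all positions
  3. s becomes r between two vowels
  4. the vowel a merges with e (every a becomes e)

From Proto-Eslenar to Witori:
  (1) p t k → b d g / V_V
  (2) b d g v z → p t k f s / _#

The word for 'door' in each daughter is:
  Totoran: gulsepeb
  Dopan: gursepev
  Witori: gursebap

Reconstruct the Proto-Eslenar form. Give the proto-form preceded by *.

Position 7: Totoran has e, Dopan has e, Witori has a. Witori preserves a here (none of its changes turn any other segment into a), so the proto-segment is *a.
Position 6: Totoran has p, Dopan has p, Witori has b. Totoran preserves p here (none of its changes turn any other segment into p), so the proto-segment is *p.
Position 8: Totoran has b, Dopan has v, Witori has p. Totoran preserves b here (none of its changes turn any other segment into b), so the proto-segment is *b.
This points to *gursepab. Verify forward in each daughter:
Totoran: start from *gursepab.
  rule 1 (unconditioned shift): gursepab → gulsepab
  rule 2 (vowel merger): gulsepab → gulsepeb
  rule 3: no change — gulsepeb
  rule 4: no change — gulsepeb
  ⇒ Totoran gulsepeb
Dopan: *gursepab
  gursepab (rule 1 does not apply)
  gursepab → gursepav   [unconditioned shift]
  gursepav (rule 3 does not apply)
  gursepav → gursepev   [vowel merger]
  giving Dopan gursepev.
Witori: *gursepab > gursebab > gursebap  (by intervocalic voicing, final devoicing)
*gursepab is the unique common source.

*gursepab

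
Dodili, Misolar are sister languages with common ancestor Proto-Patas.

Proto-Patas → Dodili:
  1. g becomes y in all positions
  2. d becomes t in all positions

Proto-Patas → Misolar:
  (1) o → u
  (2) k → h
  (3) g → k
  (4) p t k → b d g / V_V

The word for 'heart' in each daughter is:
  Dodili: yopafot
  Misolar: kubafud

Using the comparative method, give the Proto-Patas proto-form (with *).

*gopafod

Position 2: Dodili has o, Misolar has u. Dodili preserves o here (none of its changes turn any other segment into o), so the proto-segment is *o.
Position 7: Dodili has t, Misolar has d. Taking the neighbouring segments as reconstructed: Dodili t could go back to *t or *d; Misolar d can only go back to *d — the one source consistent with every daughter is *d.
Continuing position by position gives *gopafod; check it forward:
Dodili: *gopafod
  gopafod → yopafod   [unconditioned shift]
  yopafod → yopafot   [unconditioned shift]
  giving Dodili yopafot.
Misolar: start from *gopafod.
  rule 1 (vowel merger): gopafod → gupafud
  rule 2: no change — gupafud
  rule 3 (unconditioned shift): gupafud → kupafud
  rule 4 (intervocalic voicing): kupafud → kubafud
  ⇒ Misolar kubafud
No other proto-form is consistent with every reflex, so the reconstruction is *gopafod.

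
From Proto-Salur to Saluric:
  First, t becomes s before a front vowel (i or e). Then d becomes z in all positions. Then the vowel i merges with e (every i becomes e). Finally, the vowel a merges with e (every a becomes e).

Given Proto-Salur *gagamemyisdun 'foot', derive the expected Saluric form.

Saluric: *gagamemyisdun > gagamemyiszun > gagamemyeszun > gegememyeszun  (by unconditioned shift, vowel merger, vowel merger)

gegememyeszun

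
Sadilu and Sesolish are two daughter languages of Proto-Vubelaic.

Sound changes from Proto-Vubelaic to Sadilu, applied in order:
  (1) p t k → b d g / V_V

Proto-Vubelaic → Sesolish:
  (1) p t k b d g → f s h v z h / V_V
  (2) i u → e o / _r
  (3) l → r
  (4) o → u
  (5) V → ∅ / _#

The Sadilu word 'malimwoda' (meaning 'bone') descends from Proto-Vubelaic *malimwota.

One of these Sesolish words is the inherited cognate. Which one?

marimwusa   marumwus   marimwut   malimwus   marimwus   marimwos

marimwus

Sesolish: *malimwota > malimwosa > marimwosa > marimwusa > marimwus  (by intervocalic lenition, unconditioned shift, vowel merger, apocope)
Among the options, 'marimwus' alone shows every Sesolish change applied in order.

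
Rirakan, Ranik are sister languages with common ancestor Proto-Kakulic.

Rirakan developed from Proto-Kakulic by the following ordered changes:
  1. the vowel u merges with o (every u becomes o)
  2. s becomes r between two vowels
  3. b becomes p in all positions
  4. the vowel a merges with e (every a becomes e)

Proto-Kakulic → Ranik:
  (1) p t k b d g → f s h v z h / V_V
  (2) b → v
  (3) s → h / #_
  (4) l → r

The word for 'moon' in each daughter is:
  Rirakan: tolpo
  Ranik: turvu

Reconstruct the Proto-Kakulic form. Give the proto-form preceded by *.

Position 4: Rirakan has p, Ranik has v. Taking the neighbouring segments as reconstructed: Rirakan p could go back to *p or *b; Ranik v could go back to *b or *v — the one source consistent with every daughter is *b.
Position 2: Rirakan has o, Ranik has u. Ranik preserves u here (none of its changes turn any other segment into u), so the proto-segment is *u.
Position 5: Rirakan has o, Ranik has u. Ranik preserves u here (none of its changes turn any other segment into u), so the proto-segment is *u.
This points to *tulbu. Verify forward in each daughter:
Rirakan: *tulbu
  tulbu → tolbo   [vowel merger]
  tolbo (rule 2 does not apply)
  tolbo → tolpo   [unconditioned shift]
  tolpo (rule 4 does not apply)
  giving Rirakan tolpo.
Ranik: *tulbu > tulvu > turvu  (by unconditioned shift, unconditioned shift)
Only *tulbu yields all of Rirakan tolpo, Ranik turvu.

*tulbu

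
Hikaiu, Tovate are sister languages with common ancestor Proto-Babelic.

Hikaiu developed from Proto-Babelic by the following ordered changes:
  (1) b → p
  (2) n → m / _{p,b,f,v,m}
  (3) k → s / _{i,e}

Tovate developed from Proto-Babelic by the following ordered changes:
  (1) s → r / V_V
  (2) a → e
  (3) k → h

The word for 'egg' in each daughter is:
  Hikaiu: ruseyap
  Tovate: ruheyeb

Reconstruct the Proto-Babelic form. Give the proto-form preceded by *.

*rukeyab

Position 6: Hikaiu has a, Tovate has e. Hikaiu preserves a here (none of its changes turn any other segment into a), so the proto-segment is *a.
Position 3: Hikaiu has s, Tovate has h. Taking the neighbouring segments as reconstructed: Hikaiu s could go back to *k or *s; Tovate h could go back to *k or *h — the one source consistent with every daughter is *k.
Position 7: Hikaiu has p, Tovate has b. Tovate preserves b here (none of its changes turn any other segment into b), so the proto-segment is *b.
This points to *rukeyab. Verify forward in each daughter:
Hikaiu: *rukeyab
  rukeyab → rukeyap   [unconditioned shift]
  rukeyap (rule 2 does not apply)
  rukeyap → ruseyap   [palatalisation]
  giving Hikaiu ruseyap.
Tovate: *rukeyab
  rukeyab (rule 1 does not apply)
  rukeyab → rukeyeb   [vowel merger]
  rukeyeb → ruheyeb   [unconditioned shift]
  giving Tovate ruheyeb.
*rukeyab is the unique common source.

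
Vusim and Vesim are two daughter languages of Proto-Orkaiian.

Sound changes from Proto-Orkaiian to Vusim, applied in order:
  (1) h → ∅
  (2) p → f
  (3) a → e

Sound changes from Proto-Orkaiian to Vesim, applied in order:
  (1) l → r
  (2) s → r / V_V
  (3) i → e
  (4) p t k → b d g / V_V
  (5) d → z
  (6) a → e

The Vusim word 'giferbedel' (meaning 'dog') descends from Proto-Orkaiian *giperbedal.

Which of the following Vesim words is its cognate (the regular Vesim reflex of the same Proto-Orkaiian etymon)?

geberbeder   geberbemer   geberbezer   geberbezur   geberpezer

geberbezer

Vesim: *giperbedal > giperbedar > geperbedar > geberbedar > geberbezar > geberbezer  (by unconditioned shift, vowel merger, intervocalic voicing, unconditioned shift, vowel merger)
Among the options, 'geberbezer' alone shows every Vesim change applied in order.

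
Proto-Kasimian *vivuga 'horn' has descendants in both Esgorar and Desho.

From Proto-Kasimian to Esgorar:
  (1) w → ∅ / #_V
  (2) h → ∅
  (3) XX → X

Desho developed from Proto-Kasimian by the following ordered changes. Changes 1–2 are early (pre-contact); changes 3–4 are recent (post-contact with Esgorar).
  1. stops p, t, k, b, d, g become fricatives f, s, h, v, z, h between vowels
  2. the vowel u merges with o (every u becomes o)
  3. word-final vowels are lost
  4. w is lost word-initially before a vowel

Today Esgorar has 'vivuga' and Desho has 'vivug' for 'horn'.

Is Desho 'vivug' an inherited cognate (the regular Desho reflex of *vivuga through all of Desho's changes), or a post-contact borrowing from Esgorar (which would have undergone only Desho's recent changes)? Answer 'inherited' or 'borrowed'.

borrowed

If inherited, *vivuga would pass through all of Desho's changes:
Desho: start from *vivuga.
  rule 1 (intervocalic lenition): vivuga → vivuha
  rule 2 (vowel merger): vivuha → vivoha
  rule 3 (apocope): vivoha → vivoh
  rule 4: no change — vivoh
  ⇒ Desho vivoh
If borrowed from Esgorar 'vivuga' after the early changes, it would undergo only the recent ones:
  rule 3 (apocope): vivuga → vivug
  rule 4 (glide loss): no change (vivug)
  ⇒ as a loan: vivug
Desho 'vivug' matches the loan outcome 'vivug', not the inherited 'vivoh' — it skipped the early Desho changes, so it was borrowed from Esgorar.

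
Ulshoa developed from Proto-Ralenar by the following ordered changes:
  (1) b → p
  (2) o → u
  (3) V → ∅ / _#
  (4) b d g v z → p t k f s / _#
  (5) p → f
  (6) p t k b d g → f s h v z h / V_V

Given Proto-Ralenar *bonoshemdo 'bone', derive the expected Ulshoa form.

funushemt

Ulshoa: start from *bonoshemdo.
  rule 1 (unconditioned shift): bonoshemdo → ponoshemdo
  rule 2 (vowel merger): ponoshemdo → punushemdu
  rule 3 (apocope): punushemdu → punushemd
  rule 4 (final devoicing): punushemd → punushemt
  rule 5 (unconditioned shift): punushemt → funushemt
  rule 6: no change — funushemt
  ⇒ Ulshoa funushemt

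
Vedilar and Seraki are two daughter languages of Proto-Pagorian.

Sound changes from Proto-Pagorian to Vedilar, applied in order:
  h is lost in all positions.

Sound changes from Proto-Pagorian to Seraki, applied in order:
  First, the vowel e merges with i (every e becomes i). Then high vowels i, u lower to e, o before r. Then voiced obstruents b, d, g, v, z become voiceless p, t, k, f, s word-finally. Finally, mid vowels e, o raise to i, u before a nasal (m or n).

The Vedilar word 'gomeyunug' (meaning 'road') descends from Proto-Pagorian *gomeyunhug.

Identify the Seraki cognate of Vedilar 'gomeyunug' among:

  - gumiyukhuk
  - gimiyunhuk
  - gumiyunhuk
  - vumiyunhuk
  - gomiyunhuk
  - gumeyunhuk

gumiyunhuk

Seraki: *gomeyunhug > gomiyunhug > gomiyunhuk > gumiyunhuk  (by vowel merger, final devoicing, pre-nasal raising)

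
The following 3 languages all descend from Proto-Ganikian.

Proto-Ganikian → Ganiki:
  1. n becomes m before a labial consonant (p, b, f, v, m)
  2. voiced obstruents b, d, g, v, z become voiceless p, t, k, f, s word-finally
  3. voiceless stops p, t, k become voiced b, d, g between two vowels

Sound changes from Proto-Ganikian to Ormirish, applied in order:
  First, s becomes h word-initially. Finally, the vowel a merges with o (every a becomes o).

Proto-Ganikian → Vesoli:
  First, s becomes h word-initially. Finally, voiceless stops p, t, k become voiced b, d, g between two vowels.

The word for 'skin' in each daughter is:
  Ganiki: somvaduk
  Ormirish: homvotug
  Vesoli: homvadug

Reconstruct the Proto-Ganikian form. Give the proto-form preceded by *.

Position 8: Ganiki has k, Ormirish has g, Vesoli has g. Ormirish preserves g here (none of its changes turn any other segment into g), so the proto-segment is *g.
Position 6: Ganiki has d, Ormirish has t, Vesoli has d. Ormirish preserves t here (none of its changes turn any other segment into t), so the proto-segment is *t.
Position 5: Ganiki has a, Ormirish has o, Vesoli has a. Ganiki preserves a here (none of its changes turn any other segment into a), so the proto-segment is *a.
Continuing position by position gives *somvatug; check it forward:
Ganiki: *somvatug
  somvatug (rule 1 does not apply)
  somvatug → somvatuk   [final devoicing]
  somvatuk → somvaduk   [intervocalic voicing]
  giving Ganiki somvaduk.
Ormirish: *somvatug > homvatug > homvotug  (by debuccalisation, vowel merger)
Vesoli: *somvatug
  somvatug → homvatug   [debuccalisation]
  homvatug → homvadug   [intervocalic voicing]
  giving Vesoli homvadug.
No other proto-form is consistent with every reflex, so the reconstruction is *somvatug.

*somvatug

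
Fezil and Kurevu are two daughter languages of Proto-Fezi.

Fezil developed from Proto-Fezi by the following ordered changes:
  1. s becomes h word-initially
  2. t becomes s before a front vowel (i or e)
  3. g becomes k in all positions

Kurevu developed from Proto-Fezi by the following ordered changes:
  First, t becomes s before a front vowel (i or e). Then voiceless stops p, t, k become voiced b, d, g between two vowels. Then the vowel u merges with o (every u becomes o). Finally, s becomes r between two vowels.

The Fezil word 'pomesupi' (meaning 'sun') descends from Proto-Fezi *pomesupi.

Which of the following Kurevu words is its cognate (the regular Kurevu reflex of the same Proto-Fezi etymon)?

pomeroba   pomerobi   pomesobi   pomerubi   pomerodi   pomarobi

Kurevu: start from *pomesupi.
  rule 1: no change — pomesupi
  rule 2 (intervocalic voicing): pomesupi → pomesubi
  rule 3 (vowel merger): pomesubi → pomesobi
  rule 4 (rhotacism): pomesobi → pomerobi
  ⇒ Kurevu pomerobi
Only 'pomerobi' matches the regular Kurevu development of *pomesupi.

pomerobi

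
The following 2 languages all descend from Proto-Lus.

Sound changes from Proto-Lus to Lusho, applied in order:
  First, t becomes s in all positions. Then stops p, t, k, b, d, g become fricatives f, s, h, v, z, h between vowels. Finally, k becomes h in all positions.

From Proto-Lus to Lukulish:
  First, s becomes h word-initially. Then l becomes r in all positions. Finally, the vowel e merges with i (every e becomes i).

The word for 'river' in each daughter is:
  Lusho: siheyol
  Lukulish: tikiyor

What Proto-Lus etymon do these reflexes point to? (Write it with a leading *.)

Position 3: Lusho has h, Lukulish has k. Lukulish preserves k here (none of its changes turn any other segment into k), so the proto-segment is *k.
Position 7: Lusho has l, Lukulish has r. Lusho preserves l here (none of its changes turn any other segment into l), so the proto-segment is *l.
Continuing position by position gives *tikeyol; check it forward:
Lusho: *tikeyol
  tikeyol → sikeyol   [unconditioned shift]
  sikeyol → siheyol   [intervocalic lenition]
  siheyol (rule 3 does not apply)
  giving Lusho siheyol.
Lukulish: *tikeyol > tikeyor > tikiyor  (by unconditioned shift, vowel merger)
Only *tikeyol yields all of Lusho siheyol, Lukulish tikiyor.

*tikeyol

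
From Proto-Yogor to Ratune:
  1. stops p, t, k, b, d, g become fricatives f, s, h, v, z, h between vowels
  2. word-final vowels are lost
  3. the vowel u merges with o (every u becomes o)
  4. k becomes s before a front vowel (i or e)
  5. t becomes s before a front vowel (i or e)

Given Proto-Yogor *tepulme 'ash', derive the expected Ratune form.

Ratune: *tepulme > tefulme > tefulm > tefolm > sefolm  (by intervocalic lenition, apocope, vowel merger, palatalisation)

sefolm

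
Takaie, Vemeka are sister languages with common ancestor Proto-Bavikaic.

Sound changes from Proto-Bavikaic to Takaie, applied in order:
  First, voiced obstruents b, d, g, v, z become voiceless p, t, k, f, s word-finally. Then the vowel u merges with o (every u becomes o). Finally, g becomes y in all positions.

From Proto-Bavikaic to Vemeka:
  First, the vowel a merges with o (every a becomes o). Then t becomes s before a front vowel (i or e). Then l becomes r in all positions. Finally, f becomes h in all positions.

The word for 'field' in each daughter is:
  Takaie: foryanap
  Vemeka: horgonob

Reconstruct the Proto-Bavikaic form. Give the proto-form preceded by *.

*forganab

Position 7: Takaie has a, Vemeka has o. Takaie preserves a here (none of its changes turn any other segment into a), so the proto-segment is *a.
Position 4: Takaie has y, Vemeka has g. Vemeka preserves g here (none of its changes turn any other segment into g), so the proto-segment is *g.
Position 1: Takaie has f, Vemeka has h. Taking the neighbouring segments as reconstructed: Takaie f can only go back to *f; Vemeka h could go back to *f or *h — the one source consistent with every daughter is *f.
Verify the candidate proto-form against each daughter:
Takaie: *forganab > forganap > foryanap  (by final devoicing, unconditioned shift)
Vemeka: *forganab
  forganab → forgonob   [vowel merger]
  forgonob (rule 2 does not apply)
  forgonob (rule 3 does not apply)
  forgonob → horgonob   [unconditioned shift]
  giving Vemeka horgonob.
*forganab is the unique common source.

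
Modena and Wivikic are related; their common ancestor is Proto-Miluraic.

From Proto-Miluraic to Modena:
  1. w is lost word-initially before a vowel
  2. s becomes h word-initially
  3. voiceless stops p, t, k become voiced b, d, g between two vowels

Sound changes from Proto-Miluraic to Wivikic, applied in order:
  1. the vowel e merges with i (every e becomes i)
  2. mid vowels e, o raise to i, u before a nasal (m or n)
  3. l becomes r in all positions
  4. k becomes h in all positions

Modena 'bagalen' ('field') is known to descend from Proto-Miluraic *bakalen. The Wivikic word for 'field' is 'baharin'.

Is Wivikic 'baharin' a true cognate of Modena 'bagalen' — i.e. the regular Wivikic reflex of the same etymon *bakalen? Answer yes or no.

Derive the expected Wivikic reflex of *bakalen:
Wivikic: *bakalen > bakalin > bakarin > baharin  (by vowel merger, unconditioned shift, unconditioned shift)
Wivikic 'baharin' matches the regular reflex exactly, so the pair is cognate.

yes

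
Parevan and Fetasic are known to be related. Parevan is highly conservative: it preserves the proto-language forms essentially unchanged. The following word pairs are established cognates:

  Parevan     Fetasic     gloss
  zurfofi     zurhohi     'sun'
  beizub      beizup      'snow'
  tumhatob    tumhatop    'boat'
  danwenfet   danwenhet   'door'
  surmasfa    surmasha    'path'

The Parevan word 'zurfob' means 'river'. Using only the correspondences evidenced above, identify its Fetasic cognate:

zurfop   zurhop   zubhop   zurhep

zurfofi ~ zurhohi — Parevan f corresponds to Fetasic h after a consonant, before a back vowel.
beizub ~ beizup, tumhatob ~ tumhatop — Parevan b corresponds to Fetasic p word-finally.
Applying these to Parevan 'zurfob':
  zurfob → zurhob   (f→h after a consonant, before a back vowel)
  zurhob → zurhop   (b→p word-finally)
So the Fetasic cognate is 'zurhop'.

zurhop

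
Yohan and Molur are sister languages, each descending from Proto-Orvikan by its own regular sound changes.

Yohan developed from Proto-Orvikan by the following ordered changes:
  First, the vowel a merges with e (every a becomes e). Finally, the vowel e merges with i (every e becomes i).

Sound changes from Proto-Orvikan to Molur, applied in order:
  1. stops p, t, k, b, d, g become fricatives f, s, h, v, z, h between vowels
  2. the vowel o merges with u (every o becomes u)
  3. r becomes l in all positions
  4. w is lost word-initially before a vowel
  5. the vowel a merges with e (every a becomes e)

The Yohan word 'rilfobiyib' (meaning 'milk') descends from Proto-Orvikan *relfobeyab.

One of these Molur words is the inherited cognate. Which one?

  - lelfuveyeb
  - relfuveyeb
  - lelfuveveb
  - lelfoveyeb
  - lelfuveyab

Molur: *relfobeyab
  relfobeyab → relfoveyab   [intervocalic lenition]
  relfoveyab → relfuveyab   [vowel merger]
  relfuveyab → lelfuveyab   [unconditioned shift]
  lelfuveyab (rule 4 does not apply)
  lelfuveyab → lelfuveyeb   [vowel merger]
  giving Molur lelfuveyeb.
Among the options, 'lelfuveyeb' alone shows every Molur change applied in order.

lelfuveyeb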